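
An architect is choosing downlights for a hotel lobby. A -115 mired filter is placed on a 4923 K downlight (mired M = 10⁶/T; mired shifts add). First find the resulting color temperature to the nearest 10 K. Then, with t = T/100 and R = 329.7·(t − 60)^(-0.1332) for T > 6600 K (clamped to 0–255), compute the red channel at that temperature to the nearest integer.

194

M_in = 10⁶/4923 = 203.13; M_out = 203.13 + (-115) = 88.13.
T_out = 10⁶/88.13 = 11347.1 K → 11350 K; t = 113.5.
R = 329.7·(113.5 − 60)^(-0.1332) = 329.7·53.5^(-0.1332) = 329.7·0.58855 = 194.045.
Rounded: 194.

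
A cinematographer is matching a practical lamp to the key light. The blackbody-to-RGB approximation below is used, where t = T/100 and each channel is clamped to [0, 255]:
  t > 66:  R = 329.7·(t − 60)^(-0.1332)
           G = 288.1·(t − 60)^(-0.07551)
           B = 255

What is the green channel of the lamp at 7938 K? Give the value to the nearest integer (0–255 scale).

230

t = 7938/100 = 79.38; the t > 66 branch applies.
G = 288.1·(79.38 − 60)^(-0.07551) = 288.1·19.38^(-0.07551) = 288.1·0.79945 = 230.322.
Rounded: 230.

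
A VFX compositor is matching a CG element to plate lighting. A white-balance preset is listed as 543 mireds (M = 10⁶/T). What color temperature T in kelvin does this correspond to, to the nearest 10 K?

T = 10⁶ / 543 = 1841.62 K → 1840 K.

1840 K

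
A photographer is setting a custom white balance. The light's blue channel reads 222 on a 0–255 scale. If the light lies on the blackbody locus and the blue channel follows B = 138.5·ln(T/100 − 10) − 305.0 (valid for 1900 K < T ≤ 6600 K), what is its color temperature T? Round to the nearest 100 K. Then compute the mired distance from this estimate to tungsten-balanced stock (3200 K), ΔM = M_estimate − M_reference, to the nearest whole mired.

ln(t − 10) = (222 + 305.0) / 138.5 = 3.8051.
t − 10 = e^3.8051 = 44.928, so t = 54.928.
T = 100·t = 5493 K → 5500 K to the nearest 100 K.
M_estimate = 10⁶/5500 = 181.82; M_reference = 10⁶/3200 = 312.50.
ΔM = 181.82 − 312.50 = -130.68 → -131 mireds.

-131 mireds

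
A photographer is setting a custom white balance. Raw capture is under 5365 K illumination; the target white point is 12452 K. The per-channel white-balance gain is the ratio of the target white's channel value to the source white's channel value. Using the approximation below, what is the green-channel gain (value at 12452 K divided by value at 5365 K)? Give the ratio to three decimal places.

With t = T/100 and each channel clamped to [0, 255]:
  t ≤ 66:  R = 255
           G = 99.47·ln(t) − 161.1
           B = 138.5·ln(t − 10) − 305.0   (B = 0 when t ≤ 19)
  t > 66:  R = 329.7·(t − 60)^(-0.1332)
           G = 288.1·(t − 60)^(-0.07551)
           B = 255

At 5365 K (t = 53.65):
  G = 99.47·ln 53.65 − 161.1 = 99.47·3.9825 − 161.1 = 235.037.
At 12452 K (t = 124.52):
  G = 288.1·(124.52 − 60)^(-0.07551) = 288.1·64.52^(-0.07551) = 288.1·0.73005 = 210.326.
Gain = 210.326 / 235.037 = 0.8949 → 0.895.

0.895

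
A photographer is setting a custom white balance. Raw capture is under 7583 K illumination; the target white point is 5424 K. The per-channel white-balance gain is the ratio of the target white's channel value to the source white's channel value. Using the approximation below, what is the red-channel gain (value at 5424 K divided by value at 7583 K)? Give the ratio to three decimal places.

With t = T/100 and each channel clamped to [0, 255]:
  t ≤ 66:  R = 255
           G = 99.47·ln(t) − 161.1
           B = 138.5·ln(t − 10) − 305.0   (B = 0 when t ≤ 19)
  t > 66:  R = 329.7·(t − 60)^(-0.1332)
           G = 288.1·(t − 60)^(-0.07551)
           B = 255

1.117

At 7583 K (t = 75.83):
  R = 329.7·(75.83 − 60)^(-0.1332) = 329.7·15.83^(-0.1332) = 329.7·0.69220 = 228.217.
At 5424 K (t = 54.24):
  R = 255 by definition for t ≤ 66.
Gain = 255.000 / 228.217 = 1.1174 → 1.117.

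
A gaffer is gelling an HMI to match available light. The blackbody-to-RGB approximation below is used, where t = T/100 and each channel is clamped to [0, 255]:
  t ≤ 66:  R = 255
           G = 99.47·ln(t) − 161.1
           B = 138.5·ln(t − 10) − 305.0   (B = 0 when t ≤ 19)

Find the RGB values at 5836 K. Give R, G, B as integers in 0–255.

R=255, G=243, B=232

t = 5836/100 = 58.36; the t ≤ 66 branch applies.
R = 255 by definition for t ≤ 66.
G = 99.47·ln 58.36 − 161.1 = 99.47·4.0666 − 161.1 = 243.408.
B = 138.5·ln(58.36 − 10) − 305.0 = 138.5·ln 48.36 − 305.0 = 138.5·3.8787 − 305.0 = 232.196.
Rounded: (255, 243, 232).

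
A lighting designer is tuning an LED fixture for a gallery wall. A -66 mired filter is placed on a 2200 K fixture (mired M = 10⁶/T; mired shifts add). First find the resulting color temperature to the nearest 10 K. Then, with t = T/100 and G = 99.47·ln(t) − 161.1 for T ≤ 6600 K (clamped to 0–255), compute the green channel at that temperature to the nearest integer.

M_in = 10⁶/2200 = 454.55; M_out = 454.55 + (-66) = 388.55.
T_out = 10⁶/388.55 = 2573.7 K → 2570 K; t = 25.7.
G = 99.47·ln 25.7 − 161.1 = 99.47·3.2465 − 161.1 = 161.828.
Rounded: 162.

162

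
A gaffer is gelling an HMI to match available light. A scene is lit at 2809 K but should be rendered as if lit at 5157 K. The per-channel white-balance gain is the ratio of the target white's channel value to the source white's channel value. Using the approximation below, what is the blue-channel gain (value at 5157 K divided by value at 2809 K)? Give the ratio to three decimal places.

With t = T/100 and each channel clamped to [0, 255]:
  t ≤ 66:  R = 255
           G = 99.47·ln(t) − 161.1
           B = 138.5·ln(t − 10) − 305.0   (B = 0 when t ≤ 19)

At 2809 K (t = 28.09):
  B = 138.5·ln(28.09 − 10) − 305.0 = 138.5·ln 18.09 − 305.0 = 138.5·2.8954 − 305.0 = 96.007.
At 5157 K (t = 51.57):
  B = 138.5·ln(51.57 − 10) − 305.0 = 138.5·ln 41.57 − 305.0 = 138.5·3.7274 − 305.0 = 211.242.
Gain = 211.242 / 96.007 = 2.2003 → 2.200.

2.200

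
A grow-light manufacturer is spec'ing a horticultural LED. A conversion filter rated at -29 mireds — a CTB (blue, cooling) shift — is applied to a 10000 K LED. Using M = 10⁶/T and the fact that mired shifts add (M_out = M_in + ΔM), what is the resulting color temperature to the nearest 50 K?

M_in = 10⁶/10000 = 100.00 mireds.
M_out = 100.00 + (-29) = 71.00 mireds.
T_out = 10⁶/71.00 = 14084.5 K → 14100 K.

14100 K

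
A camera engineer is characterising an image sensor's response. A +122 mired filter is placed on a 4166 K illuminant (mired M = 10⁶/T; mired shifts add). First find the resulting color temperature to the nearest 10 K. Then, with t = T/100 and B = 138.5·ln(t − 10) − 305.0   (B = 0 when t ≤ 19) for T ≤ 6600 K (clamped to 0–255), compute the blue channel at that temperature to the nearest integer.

92

M_in = 10⁶/4166 = 240.04; M_out = 240.04 + (+122) = 362.04.
T_out = 10⁶/362.04 = 2762.1 K → 2760 K; t = 27.6.
B = 138.5·ln(27.6 − 10) − 305.0 = 138.5·ln 17.6 − 305.0 = 138.5·2.8679 − 305.0 = 92.204.
Rounded: 92.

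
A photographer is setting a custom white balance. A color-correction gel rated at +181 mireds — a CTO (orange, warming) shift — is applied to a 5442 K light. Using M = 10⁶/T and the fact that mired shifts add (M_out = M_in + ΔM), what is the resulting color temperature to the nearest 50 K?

2750 K

M_in = 10⁶/5442 = 183.76 mireds.
M_out = 183.76 + (+181) = 364.76 mireds.
T_out = 10⁶/364.76 = 2741.6 K → 2750 K.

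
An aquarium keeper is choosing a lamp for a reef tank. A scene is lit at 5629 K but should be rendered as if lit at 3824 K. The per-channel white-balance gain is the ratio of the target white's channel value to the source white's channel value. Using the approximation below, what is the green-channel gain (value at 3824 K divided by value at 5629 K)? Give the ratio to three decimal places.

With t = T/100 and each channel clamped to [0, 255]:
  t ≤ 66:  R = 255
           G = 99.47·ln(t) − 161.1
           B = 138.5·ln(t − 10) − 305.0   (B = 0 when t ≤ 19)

At 5629 K (t = 56.29):
  G = 99.47·ln 56.29 − 161.1 = 99.47·4.0305 − 161.1 = 239.816.
At 3824 K (t = 38.24):
  G = 99.47·ln 38.24 − 161.1 = 99.47·3.6439 − 161.1 = 201.357.
Gain = 201.357 / 239.816 = 0.8396 → 0.840.

0.840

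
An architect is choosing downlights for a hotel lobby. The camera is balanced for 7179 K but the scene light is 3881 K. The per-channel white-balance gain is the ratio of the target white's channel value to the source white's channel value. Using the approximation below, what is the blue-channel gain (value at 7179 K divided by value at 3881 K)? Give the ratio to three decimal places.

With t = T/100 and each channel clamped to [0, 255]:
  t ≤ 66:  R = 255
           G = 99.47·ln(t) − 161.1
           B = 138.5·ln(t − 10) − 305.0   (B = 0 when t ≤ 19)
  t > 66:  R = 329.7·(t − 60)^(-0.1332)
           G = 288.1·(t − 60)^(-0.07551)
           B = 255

1.589

At 3881 K (t = 38.81):
  B = 138.5·ln(38.81 − 10) − 305.0 = 138.5·ln 28.81 − 305.0 = 138.5·3.3607 − 305.0 = 160.460.
At 7179 K (t = 71.79):
  B = 255 by definition for t > 66.
Gain = 255.000 / 160.460 = 1.5892 → 1.589.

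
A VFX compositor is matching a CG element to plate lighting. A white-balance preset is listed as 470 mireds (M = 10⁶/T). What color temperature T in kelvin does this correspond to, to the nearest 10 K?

2130 K

T = 10⁶ / 470 = 2127.66 K → 2130 K.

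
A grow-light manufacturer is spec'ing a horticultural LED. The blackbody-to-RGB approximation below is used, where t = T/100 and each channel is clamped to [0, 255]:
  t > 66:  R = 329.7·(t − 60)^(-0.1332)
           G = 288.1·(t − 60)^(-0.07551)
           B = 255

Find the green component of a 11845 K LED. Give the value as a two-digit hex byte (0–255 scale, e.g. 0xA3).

t = 11845/100 = 118.45; the t > 66 branch applies.
G = 288.1·(118.45 − 60)^(-0.07551) = 288.1·58.45^(-0.07551) = 288.1·0.73551 = 211.901.
Rounded: 212; in hex, 0xD4.

0xD4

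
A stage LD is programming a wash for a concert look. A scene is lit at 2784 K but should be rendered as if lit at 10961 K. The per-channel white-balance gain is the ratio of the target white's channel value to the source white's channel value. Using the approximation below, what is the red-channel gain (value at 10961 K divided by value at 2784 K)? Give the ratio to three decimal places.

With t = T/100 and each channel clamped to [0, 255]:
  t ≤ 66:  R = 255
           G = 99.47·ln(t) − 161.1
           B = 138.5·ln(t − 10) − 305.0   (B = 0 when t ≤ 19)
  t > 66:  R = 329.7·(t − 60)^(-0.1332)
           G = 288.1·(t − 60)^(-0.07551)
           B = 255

0.769

At 2784 K (t = 27.84):
  R = 255 by definition for t ≤ 66.
At 10961 K (t = 109.61):
  R = 329.7·(109.61 − 60)^(-0.1332) = 329.7·49.61^(-0.1332) = 329.7·0.59450 = 196.006.
Gain = 196.006 / 255.000 = 0.7687 → 0.769.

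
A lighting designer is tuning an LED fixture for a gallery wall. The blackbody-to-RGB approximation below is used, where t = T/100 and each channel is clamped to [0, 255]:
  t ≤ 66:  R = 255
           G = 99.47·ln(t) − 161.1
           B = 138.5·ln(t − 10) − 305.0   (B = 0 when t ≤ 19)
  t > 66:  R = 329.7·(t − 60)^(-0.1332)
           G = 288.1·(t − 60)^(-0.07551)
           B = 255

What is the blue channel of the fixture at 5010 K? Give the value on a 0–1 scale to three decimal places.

t = 5010/100 = 50.1; the t ≤ 66 branch applies.
B = 138.5·ln(50.1 − 10) − 305.0 = 138.5·ln 40.1 − 305.0 = 138.5·3.6914 − 305.0 = 206.256.
On a 0–1 scale: 206.256/255 = 0.8088 → 0.809.

0.809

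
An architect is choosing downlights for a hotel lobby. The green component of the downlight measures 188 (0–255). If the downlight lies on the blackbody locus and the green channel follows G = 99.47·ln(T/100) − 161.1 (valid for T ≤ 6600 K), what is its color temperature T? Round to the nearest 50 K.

ln t = (188 + 161.1) / 99.47 = 3.5096.
t = e^3.5096 = 33.435.
T = 100·t = 3343 K → 3350 K to the nearest 50 K.

3350 K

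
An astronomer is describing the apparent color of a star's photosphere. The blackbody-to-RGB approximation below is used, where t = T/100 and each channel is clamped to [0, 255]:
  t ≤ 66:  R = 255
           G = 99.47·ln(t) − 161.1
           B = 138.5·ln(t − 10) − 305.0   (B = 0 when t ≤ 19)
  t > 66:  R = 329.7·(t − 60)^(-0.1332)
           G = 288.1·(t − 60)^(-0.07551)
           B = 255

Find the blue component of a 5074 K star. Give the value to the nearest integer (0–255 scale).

208

t = 5074/100 = 50.74; the t ≤ 66 branch applies.
B = 138.5·ln(50.74 − 10) − 305.0 = 138.5·ln 40.74 − 305.0 = 138.5·3.7072 − 305.0 = 208.449.
Rounded: 208.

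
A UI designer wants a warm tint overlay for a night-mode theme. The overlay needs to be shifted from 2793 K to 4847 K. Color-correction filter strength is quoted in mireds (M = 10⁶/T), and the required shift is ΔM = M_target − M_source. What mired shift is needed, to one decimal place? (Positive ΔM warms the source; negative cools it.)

M_source = 10⁶/2793 = 358.038; M_target = 10⁶/4847 = 206.313.
ΔM = 206.313 − 358.038 = -151.725 → -151.7 mireds, a cooling shift.

-151.7 mireds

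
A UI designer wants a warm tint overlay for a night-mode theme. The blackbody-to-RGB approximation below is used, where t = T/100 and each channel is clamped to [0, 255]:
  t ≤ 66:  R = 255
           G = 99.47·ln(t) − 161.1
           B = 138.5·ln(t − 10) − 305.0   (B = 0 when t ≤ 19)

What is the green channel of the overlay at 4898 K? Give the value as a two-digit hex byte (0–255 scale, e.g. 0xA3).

t = 4898/100 = 48.98; the t ≤ 66 branch applies.
G = 99.47·ln 48.98 − 161.1 = 99.47·3.8914 − 161.1 = 225.979.
Rounded: 226; in hex, 0xE2.

0xE2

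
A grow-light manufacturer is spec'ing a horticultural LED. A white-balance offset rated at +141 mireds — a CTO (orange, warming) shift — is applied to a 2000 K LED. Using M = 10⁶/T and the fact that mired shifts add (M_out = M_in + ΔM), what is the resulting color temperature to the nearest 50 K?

1550 K

M_in = 10⁶/2000 = 500.00 mireds.
M_out = 500.00 + (+141) = 641.00 mireds.
T_out = 10⁶/641.00 = 1560.1 K → 1550 K.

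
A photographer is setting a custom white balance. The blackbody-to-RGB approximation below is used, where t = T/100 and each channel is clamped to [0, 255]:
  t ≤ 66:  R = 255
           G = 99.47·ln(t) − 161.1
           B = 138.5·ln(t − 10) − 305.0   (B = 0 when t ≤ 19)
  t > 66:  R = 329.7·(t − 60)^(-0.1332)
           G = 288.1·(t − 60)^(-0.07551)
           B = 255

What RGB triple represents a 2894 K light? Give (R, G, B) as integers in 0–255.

t = 2894/100 = 28.94; the t ≤ 66 branch applies.
R = 255 by definition for t ≤ 66.
G = 99.47·ln 28.94 − 161.1 = 99.47·3.3652 − 161.1 = 173.639.
B = 138.5·ln(28.94 − 10) − 305.0 = 138.5·ln 18.94 − 305.0 = 138.5·2.9413 − 305.0 = 102.367.
Rounded: (255, 174, 102).

(255, 174, 102)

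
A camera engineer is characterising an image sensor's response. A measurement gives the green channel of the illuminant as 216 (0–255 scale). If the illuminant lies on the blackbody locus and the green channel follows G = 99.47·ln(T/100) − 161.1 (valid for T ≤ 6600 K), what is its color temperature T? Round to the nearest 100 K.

ln t = (216 + 161.1) / 99.47 = 3.7911.
t = e^3.7911 = 44.305.
T = 100·t = 4430 K → 4400 K to the nearest 100 K.

4400 K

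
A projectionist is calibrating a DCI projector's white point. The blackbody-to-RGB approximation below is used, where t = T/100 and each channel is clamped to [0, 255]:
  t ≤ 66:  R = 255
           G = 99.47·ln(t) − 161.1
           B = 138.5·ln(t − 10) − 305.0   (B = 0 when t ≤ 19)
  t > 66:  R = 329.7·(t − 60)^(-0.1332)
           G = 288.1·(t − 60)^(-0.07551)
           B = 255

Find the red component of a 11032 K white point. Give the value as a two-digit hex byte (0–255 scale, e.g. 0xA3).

t = 11032/100 = 110.32; the t > 66 branch applies.
R = 329.7·(110.32 − 60)^(-0.1332) = 329.7·50.32^(-0.1332) = 329.7·0.59337 = 195.635.
Rounded: 196; in hex, 0xC4.

0xC4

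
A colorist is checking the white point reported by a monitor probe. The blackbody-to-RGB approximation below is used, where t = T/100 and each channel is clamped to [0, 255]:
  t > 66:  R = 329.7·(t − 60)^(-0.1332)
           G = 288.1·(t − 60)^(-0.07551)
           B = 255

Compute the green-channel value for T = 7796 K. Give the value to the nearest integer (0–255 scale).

232

t = 7796/100 = 77.96; the t > 66 branch applies.
G = 288.1·(77.96 − 60)^(-0.07551) = 288.1·17.96^(-0.07551) = 288.1·0.80406 = 231.649.
Rounded: 232.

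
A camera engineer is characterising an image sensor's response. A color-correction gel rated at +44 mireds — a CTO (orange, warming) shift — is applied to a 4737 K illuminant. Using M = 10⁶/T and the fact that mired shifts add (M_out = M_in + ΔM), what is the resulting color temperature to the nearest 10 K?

M_in = 10⁶/4737 = 211.10 mireds.
M_out = 211.10 + (+44) = 255.10 mireds.
T_out = 10⁶/255.10 = 3920.0 K → 3920 K.

3920 K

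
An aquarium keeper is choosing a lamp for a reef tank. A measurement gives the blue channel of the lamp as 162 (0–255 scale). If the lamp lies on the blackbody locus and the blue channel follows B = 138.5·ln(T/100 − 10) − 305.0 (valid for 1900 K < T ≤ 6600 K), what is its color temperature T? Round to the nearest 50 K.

ln(t − 10) = (162 + 305.0) / 138.5 = 3.3718.
t − 10 = e^3.3718 = 29.132, so t = 39.132.
T = 100·t = 3913 K → 3900 K to the nearest 50 K.

3900 K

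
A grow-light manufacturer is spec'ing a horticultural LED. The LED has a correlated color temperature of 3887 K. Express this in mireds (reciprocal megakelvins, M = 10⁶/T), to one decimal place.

M = 10⁶ / 3887 = 257.268 → 257.3 mireds.

257.3 mireds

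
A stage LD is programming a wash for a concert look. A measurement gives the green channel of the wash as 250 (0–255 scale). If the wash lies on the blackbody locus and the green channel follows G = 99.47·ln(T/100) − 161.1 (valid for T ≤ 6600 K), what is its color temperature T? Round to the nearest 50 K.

6250 K

ln t = (250 + 161.1) / 99.47 = 4.1329.
t = e^4.1329 = 62.359.
T = 100·t = 6236 K → 6250 K to the nearest 50 K.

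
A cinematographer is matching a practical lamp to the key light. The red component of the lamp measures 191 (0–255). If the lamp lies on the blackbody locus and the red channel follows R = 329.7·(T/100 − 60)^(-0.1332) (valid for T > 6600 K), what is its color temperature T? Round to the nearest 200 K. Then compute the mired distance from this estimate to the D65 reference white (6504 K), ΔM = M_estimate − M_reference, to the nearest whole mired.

-70 mireds

(t − 60)^(-0.1332) = 191/329.7 = 0.57931.
t − 60 = 0.57931^(1/-0.1332) = 0.57931^(-7.508) = 60.245, so t = 120.245.
T = 100·t = 12025 K → 12000 K to the nearest 200 K.
M_estimate = 10⁶/12000 = 83.33; M_reference = 10⁶/6504 = 153.75.
ΔM = 83.33 − 153.75 = -70.42 → -70 mireds.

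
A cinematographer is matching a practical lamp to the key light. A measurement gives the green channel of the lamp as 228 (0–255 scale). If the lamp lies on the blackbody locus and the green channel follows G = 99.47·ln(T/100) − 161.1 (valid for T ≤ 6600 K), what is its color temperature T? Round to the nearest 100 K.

ln t = (228 + 161.1) / 99.47 = 3.9117.
t = e^3.9117 = 49.985.
T = 100·t = 4999 K → 5000 K to the nearest 100 K.

5000 K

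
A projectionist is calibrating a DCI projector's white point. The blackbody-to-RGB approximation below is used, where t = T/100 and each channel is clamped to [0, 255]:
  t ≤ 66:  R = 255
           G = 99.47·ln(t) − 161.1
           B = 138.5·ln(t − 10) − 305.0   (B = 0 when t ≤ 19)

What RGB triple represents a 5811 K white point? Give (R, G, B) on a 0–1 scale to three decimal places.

t = 5811/100 = 58.11; the t ≤ 66 branch applies.
R = 255 by definition for t ≤ 66.
G = 99.47·ln 58.11 − 161.1 = 99.47·4.0623 − 161.1 = 242.981.
B = 138.5·ln(58.11 − 10) − 305.0 = 138.5·ln 48.11 − 305.0 = 138.5·3.8735 − 305.0 = 231.478.
Dividing each by 255: (1.0000, 0.9529, 0.9078) → (1.000, 0.953, 0.908).

(1.000, 0.953, 0.908)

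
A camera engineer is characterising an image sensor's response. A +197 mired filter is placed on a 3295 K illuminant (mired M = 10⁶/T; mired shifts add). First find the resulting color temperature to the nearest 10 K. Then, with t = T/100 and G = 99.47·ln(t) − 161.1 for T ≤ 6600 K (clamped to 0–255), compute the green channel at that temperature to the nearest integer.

137

M_in = 10⁶/3295 = 303.49; M_out = 303.49 + (+197) = 500.49.
T_out = 10⁶/500.49 = 1998.0 K → 2000 K; t = 20.
G = 99.47·ln 20 − 161.1 = 99.47·2.9957 − 161.1 = 136.885.
Rounded: 137.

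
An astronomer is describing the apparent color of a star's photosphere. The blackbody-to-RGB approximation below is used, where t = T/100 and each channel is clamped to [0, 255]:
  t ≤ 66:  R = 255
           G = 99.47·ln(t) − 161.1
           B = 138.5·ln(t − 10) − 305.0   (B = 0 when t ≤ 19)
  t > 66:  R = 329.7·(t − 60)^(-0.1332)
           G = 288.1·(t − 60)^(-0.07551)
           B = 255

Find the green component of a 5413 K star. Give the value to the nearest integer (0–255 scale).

t = 5413/100 = 54.13; the t ≤ 66 branch applies.
G = 99.47·ln 54.13 − 161.1 = 99.47·3.9914 − 161.1 = 235.923.
Rounded: 236.

236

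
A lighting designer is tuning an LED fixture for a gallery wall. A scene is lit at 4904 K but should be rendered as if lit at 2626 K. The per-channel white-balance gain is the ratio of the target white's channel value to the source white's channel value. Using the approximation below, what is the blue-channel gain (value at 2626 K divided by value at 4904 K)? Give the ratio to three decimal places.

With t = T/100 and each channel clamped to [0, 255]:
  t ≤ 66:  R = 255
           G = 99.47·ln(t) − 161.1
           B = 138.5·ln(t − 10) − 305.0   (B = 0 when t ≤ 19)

At 4904 K (t = 49.04):
  B = 138.5·ln(49.04 − 10) − 305.0 = 138.5·ln 39.04 − 305.0 = 138.5·3.6646 − 305.0 = 202.545.
At 2626 K (t = 26.26):
  B = 138.5·ln(26.26 − 10) − 305.0 = 138.5·ln 16.26 − 305.0 = 138.5·2.7887 − 305.0 = 81.236.
Gain = 81.236 / 202.545 = 0.4011 → 0.401.

0.401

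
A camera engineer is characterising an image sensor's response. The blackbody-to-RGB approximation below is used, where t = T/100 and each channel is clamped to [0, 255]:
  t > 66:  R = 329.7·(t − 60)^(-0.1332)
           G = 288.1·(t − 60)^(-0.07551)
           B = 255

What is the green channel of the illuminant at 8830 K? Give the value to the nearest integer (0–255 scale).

224

t = 8830/100 = 88.3; the t > 66 branch applies.
G = 288.1·(88.3 − 60)^(-0.07551) = 288.1·28.3^(-0.07551) = 288.1·0.77692 = 223.830.
Rounded: 224.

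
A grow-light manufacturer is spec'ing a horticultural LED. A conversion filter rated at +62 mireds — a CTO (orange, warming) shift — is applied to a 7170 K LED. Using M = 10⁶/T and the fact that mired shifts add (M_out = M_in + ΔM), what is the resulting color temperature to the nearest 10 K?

4960 K

M_in = 10⁶/7170 = 139.47 mireds.
M_out = 139.47 + (+62) = 201.47 mireds.
T_out = 10⁶/201.47 = 4963.5 K → 4960 K.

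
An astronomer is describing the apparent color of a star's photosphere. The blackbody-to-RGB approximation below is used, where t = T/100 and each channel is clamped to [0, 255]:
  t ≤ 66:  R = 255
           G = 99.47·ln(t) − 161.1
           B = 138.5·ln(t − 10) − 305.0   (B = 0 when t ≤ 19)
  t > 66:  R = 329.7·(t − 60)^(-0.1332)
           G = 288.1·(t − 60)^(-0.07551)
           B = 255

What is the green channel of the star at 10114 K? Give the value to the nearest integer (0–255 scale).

218

t = 10114/100 = 101.14; the t > 66 branch applies.
G = 288.1·(101.14 − 60)^(-0.07551) = 288.1·41.14^(-0.07551) = 288.1·0.75528 = 217.596.
Rounded: 218.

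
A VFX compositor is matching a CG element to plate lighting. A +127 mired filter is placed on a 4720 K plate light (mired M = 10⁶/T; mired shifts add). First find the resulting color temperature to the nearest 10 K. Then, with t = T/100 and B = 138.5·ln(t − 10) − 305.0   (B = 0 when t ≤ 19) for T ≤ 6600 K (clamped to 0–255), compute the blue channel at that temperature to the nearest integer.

M_in = 10⁶/4720 = 211.86; M_out = 211.86 + (+127) = 338.86.
T_out = 10⁶/338.86 = 2951.0 K → 2950 K; t = 29.5.
B = 138.5·ln(29.5 − 10) − 305.0 = 138.5·ln 19.5 − 305.0 = 138.5·2.9704 − 305.0 = 106.402.
Rounded: 106.

106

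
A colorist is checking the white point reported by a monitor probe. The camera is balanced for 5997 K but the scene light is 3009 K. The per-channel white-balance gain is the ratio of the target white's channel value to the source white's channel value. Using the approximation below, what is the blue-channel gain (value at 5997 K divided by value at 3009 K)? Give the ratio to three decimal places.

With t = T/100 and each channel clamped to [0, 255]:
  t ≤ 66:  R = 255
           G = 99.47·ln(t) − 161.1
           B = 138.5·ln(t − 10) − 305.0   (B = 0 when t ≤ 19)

2.142

At 3009 K (t = 30.09):
  B = 138.5·ln(30.09 − 10) − 305.0 = 138.5·ln 20.09 − 305.0 = 138.5·3.0002 − 305.0 = 110.531.
At 5997 K (t = 59.97):
  B = 138.5·ln(59.97 − 10) − 305.0 = 138.5·ln 49.97 − 305.0 = 138.5·3.9114 − 305.0 = 236.732.
Gain = 236.732 / 110.531 = 2.1418 → 2.142.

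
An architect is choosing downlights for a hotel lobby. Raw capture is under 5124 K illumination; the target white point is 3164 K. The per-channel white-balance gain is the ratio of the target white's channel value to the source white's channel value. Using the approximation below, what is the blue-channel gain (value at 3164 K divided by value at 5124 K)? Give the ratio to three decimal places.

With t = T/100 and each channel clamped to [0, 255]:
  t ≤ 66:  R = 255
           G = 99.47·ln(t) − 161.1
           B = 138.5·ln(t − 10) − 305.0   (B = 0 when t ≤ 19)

0.575

At 5124 K (t = 51.24):
  B = 138.5·ln(51.24 − 10) − 305.0 = 138.5·ln 41.24 − 305.0 = 138.5·3.7194 − 305.0 = 210.138.
At 3164 K (t = 31.64):
  B = 138.5·ln(31.64 − 10) − 305.0 = 138.5·ln 21.64 − 305.0 = 138.5·3.0745 − 305.0 = 120.824.
Gain = 120.824 / 210.138 = 0.5750 → 0.575.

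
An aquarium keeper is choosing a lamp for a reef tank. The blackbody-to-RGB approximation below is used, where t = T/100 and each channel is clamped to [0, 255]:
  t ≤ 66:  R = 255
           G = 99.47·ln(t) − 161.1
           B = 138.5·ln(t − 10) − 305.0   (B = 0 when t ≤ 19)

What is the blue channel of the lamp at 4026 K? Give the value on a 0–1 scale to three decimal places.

0.656

t = 4026/100 = 40.26; the t ≤ 66 branch applies.
B = 138.5·ln(40.26 − 10) − 305.0 = 138.5·ln 30.26 − 305.0 = 138.5·3.4098 − 305.0 = 167.261.
On a 0–1 scale: 167.261/255 = 0.6559 → 0.656.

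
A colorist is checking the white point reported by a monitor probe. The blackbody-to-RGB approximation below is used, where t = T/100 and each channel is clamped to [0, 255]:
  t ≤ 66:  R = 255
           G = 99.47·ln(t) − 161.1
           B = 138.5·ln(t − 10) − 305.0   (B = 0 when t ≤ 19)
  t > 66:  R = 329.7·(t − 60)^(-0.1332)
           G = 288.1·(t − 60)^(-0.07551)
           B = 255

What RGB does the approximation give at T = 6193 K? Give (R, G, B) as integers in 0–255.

t = 6193/100 = 61.93; the t ≤ 66 branch applies.
R = 255 by definition for t ≤ 66.
G = 99.47·ln 61.93 − 161.1 = 99.47·4.1260 − 161.1 = 249.314.
B = 138.5·ln(61.93 − 10) − 305.0 = 138.5·ln 51.93 − 305.0 = 138.5·3.9499 − 305.0 = 242.061.
Rounded: (255, 249, 242).

(255, 249, 242)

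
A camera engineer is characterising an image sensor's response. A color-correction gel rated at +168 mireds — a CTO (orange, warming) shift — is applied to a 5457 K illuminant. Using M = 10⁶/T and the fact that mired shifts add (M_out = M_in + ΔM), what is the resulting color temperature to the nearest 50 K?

M_in = 10⁶/5457 = 183.25 mireds.
M_out = 183.25 + (+168) = 351.25 mireds.
T_out = 10⁶/351.25 = 2847.0 K → 2850 K.

2850 K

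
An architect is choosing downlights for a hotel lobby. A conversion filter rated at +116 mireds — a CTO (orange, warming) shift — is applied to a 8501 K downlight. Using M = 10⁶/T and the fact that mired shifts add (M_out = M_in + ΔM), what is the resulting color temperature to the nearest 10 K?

M_in = 10⁶/8501 = 117.63 mireds.
M_out = 117.63 + (+116) = 233.63 mireds.
T_out = 10⁶/233.63 = 4280.2 K → 4280 K.

4280 K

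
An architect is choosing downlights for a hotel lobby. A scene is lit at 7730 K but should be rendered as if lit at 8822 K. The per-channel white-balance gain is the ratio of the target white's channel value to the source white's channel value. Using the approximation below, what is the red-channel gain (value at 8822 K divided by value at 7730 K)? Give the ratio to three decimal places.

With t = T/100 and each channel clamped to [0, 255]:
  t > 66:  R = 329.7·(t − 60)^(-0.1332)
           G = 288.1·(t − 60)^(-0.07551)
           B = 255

At 7730 K (t = 77.3):
  R = 329.7·(77.3 − 60)^(-0.1332) = 329.7·17.3^(-0.1332) = 329.7·0.68406 = 225.534.
At 8822 K (t = 88.22):
  R = 329.7·(88.22 − 60)^(-0.1332) = 329.7·28.22^(-0.1332) = 329.7·0.64089 = 211.303.
Gain = 211.303 / 225.534 = 0.9369 → 0.937.

0.937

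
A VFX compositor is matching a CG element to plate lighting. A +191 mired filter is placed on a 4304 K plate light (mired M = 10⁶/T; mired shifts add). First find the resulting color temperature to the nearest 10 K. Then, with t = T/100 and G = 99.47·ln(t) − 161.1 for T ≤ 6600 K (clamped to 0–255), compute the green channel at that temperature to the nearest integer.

153

M_in = 10⁶/4304 = 232.34; M_out = 232.34 + (+191) = 423.34.
T_out = 10⁶/423.34 = 2362.2 K → 2360 K; t = 23.6.
G = 99.47·ln 23.6 − 161.1 = 99.47·3.1612 − 161.1 = 153.349.
Rounded: 153.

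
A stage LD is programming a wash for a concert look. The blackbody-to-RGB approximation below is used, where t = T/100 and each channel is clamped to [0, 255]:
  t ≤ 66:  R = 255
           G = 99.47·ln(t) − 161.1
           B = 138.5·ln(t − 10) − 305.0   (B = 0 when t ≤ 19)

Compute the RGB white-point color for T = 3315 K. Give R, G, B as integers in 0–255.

R=255, G=187, B=130

t = 3315/100 = 33.15; the t ≤ 66 branch applies.
R = 255 by definition for t ≤ 66.
G = 99.47·ln 33.15 − 161.1 = 99.47·3.5010 − 161.1 = 187.149.
B = 138.5·ln(33.15 − 10) − 305.0 = 138.5·ln 23.15 − 305.0 = 138.5·3.1420 − 305.0 = 130.166.
Rounded: (255, 187, 130).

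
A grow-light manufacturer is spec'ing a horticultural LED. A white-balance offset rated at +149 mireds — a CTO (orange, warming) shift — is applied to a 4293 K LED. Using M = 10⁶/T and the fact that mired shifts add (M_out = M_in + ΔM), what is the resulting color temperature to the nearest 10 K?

M_in = 10⁶/4293 = 232.94 mireds.
M_out = 232.94 + (+149) = 381.94 mireds.
T_out = 10⁶/381.94 = 2618.2 K → 2620 K.

2620 K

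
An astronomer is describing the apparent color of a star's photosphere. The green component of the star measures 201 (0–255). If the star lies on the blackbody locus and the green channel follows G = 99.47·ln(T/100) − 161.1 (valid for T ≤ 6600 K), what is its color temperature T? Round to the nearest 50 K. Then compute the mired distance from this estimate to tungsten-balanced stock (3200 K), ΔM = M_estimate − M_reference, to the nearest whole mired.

ln t = (201 + 161.1) / 99.47 = 3.6403.
t = e^3.6403 = 38.103.
T = 100·t = 3810 K → 3800 K to the nearest 50 K.
M_estimate = 10⁶/3800 = 263.16; M_reference = 10⁶/3200 = 312.50.
ΔM = 263.16 − 312.50 = -49.34 → -49 mireds.

-49 mireds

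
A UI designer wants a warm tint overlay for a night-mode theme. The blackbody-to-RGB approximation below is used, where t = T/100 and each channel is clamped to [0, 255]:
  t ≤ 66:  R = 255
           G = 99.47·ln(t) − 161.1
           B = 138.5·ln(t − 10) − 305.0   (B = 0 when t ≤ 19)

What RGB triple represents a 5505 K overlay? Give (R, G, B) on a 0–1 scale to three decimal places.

t = 5505/100 = 55.05; the t ≤ 66 branch applies.
R = 255 by definition for t ≤ 66.
G = 99.47·ln 55.05 − 161.1 = 99.47·4.0082 − 161.1 = 237.600.
B = 138.5·ln(55.05 − 10) − 305.0 = 138.5·ln 45.05 − 305.0 = 138.5·3.8078 − 305.0 = 222.377.
Dividing each by 255: (1.0000, 0.9318, 0.8721) → (1.000, 0.932, 0.872).

(1.000, 0.932, 0.872)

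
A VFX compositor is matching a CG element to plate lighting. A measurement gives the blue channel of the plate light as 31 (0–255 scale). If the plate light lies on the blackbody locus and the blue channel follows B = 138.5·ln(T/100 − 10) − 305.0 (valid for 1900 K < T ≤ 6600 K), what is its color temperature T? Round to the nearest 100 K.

ln(t − 10) = (31 + 305.0) / 138.5 = 2.4260.
t − 10 = e^2.4260 = 11.313, so t = 21.313.
T = 100·t = 2131 K → 2100 K to the nearest 100 K.

2100 K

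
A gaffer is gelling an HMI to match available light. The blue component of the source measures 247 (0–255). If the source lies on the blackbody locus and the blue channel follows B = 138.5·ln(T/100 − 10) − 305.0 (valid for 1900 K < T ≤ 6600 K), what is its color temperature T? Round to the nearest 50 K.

ln(t − 10) = (247 + 305.0) / 138.5 = 3.9856.
t − 10 = e^3.9856 = 53.815, so t = 63.815.
T = 100·t = 6382 K → 6400 K to the nearest 50 K.

6400 K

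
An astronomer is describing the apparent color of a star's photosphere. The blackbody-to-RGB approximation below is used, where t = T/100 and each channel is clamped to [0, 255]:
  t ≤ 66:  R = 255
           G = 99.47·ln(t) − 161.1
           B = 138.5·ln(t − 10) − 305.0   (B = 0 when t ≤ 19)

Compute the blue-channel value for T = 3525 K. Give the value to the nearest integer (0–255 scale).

t = 3525/100 = 35.25; the t ≤ 66 branch applies.
B = 138.5·ln(35.25 − 10) − 305.0 = 138.5·ln 25.25 − 305.0 = 138.5·3.2288 − 305.0 = 142.192.
Rounded: 142.

142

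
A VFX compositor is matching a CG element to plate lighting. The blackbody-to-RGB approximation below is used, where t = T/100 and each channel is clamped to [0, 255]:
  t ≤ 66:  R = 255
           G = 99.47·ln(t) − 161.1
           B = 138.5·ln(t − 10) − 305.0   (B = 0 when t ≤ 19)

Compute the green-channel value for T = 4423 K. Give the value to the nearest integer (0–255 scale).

216

t = 4423/100 = 44.23; the t ≤ 66 branch applies.
G = 99.47·ln 44.23 − 161.1 = 99.47·3.7894 − 161.1 = 215.832.
Rounded: 216.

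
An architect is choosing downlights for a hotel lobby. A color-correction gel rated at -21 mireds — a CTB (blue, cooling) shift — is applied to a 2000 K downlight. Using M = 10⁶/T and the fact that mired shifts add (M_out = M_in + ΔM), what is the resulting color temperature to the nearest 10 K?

2090 K

M_in = 10⁶/2000 = 500.00 mireds.
M_out = 500.00 + (-21) = 479.00 mireds.
T_out = 10⁶/479.00 = 2087.7 K → 2090 K.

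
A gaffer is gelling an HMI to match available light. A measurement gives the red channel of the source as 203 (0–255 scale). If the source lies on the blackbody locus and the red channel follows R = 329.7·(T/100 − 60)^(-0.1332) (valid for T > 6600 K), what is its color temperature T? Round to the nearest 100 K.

(t − 60)^(-0.1332) = 203/329.7 = 0.61571.
t − 60 = 0.61571^(1/-0.1332) = 0.61571^(-7.508) = 38.129, so t = 98.129.
T = 100·t = 9813 K → 9800 K to the nearest 100 K.

9800 K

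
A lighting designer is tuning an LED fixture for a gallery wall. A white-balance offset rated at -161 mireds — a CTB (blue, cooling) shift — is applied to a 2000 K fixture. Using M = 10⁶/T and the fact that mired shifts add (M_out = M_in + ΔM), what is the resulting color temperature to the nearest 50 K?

M_in = 10⁶/2000 = 500.00 mireds.
M_out = 500.00 + (-161) = 339.00 mireds.
T_out = 10⁶/339.00 = 2949.9 K → 2950 K.

2950 K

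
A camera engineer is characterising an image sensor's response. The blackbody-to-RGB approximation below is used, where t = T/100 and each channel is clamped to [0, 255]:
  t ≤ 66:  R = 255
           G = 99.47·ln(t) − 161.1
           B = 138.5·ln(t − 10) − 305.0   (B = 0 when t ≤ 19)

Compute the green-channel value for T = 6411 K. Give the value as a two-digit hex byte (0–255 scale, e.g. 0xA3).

0xFD

t = 6411/100 = 64.11; the t ≤ 66 branch applies.
G = 99.47·ln 64.11 − 161.1 = 99.47·4.1606 − 161.1 = 252.755.
Rounded: 253; in hex, 0xFD.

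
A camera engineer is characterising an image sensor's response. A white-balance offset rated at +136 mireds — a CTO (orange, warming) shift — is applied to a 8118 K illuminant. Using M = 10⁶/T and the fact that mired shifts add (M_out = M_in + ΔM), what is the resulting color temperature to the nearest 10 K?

3860 K

M_in = 10⁶/8118 = 123.18 mireds.
M_out = 123.18 + (+136) = 259.18 mireds.
T_out = 10⁶/259.18 = 3858.3 K → 3860 K.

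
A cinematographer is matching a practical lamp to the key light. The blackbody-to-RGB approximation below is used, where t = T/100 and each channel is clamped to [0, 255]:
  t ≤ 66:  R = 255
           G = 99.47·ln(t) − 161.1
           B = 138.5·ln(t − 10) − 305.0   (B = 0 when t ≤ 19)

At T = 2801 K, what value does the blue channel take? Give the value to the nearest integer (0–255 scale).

95

t = 2801/100 = 28.01; the t ≤ 66 branch applies.
B = 138.5·ln(28.01 − 10) − 305.0 = 138.5·ln 18.01 − 305.0 = 138.5·2.8909 − 305.0 = 95.393.
Rounded: 95.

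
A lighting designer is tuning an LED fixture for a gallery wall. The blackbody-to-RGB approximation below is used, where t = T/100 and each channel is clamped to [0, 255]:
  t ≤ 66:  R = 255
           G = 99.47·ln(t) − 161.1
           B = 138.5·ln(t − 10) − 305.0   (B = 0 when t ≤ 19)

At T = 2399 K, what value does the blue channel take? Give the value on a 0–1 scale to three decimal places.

t = 2399/100 = 23.99; the t ≤ 66 branch applies.
B = 138.5·ln(23.99 − 10) − 305.0 = 138.5·ln 13.99 − 305.0 = 138.5·2.6383 − 305.0 = 60.410.
On a 0–1 scale: 60.410/255 = 0.2369 → 0.237.

0.237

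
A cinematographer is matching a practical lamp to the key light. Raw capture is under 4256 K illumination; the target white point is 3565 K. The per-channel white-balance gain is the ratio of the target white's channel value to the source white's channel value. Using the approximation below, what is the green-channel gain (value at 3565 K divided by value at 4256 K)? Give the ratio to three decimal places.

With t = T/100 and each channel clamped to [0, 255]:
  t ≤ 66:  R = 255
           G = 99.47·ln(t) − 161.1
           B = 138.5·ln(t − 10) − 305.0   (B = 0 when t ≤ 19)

0.917

At 4256 K (t = 42.56):
  G = 99.47·ln 42.56 − 161.1 = 99.47·3.7509 − 161.1 = 212.003.
At 3565 K (t = 35.65):
  G = 99.47·ln 35.65 − 161.1 = 99.47·3.5737 − 161.1 = 194.381.
Gain = 194.381 / 212.003 = 0.9169 → 0.917.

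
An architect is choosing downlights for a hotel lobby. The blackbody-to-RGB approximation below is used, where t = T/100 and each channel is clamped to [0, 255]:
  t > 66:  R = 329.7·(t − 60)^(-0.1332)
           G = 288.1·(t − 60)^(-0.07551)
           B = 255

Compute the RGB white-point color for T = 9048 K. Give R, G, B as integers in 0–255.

R=209, G=223, B=255

t = 9048/100 = 90.48; the t > 66 branch applies.
R = 329.7·(90.48 − 60)^(-0.1332) = 329.7·30.48^(-0.1332) = 329.7·0.63435 = 209.145.
G = 288.1·(90.48 − 60)^(-0.07551) = 288.1·30.48^(-0.07551) = 288.1·0.77258 = 222.580.
B = 255 by definition for t > 66.
Rounded: (209, 223, 255).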